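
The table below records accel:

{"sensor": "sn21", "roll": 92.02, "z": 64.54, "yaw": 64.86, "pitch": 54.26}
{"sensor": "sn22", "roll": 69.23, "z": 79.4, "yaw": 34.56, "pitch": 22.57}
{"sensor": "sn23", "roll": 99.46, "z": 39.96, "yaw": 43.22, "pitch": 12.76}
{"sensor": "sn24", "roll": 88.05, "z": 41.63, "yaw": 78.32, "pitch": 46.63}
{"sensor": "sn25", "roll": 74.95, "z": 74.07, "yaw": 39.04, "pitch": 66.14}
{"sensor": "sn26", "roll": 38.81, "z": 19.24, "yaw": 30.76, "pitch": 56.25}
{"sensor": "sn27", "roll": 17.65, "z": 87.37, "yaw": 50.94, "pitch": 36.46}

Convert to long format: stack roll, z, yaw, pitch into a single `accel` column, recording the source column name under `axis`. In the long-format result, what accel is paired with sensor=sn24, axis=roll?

Unpivoting turns each (sensor, wide-column) pair into one long row.
The wide cell at row sn24, column roll holds 88.05, so the long row (sn24, roll) has accel=88.05.

88.05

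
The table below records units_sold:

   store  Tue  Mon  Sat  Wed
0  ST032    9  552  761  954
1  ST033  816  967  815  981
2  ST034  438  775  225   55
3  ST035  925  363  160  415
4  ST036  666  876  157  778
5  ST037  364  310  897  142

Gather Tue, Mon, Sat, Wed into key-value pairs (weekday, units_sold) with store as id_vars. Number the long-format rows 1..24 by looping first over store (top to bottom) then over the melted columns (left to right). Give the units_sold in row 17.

24 rows total (6 × 4). Row 17: index ⌊(17-1)/4⌋ = 4 into store → ST036; (17-1) mod 4 = 0 into the melted columns → Tue.
So row 17 is (ST036, Tue, 666); units_sold = 666.

666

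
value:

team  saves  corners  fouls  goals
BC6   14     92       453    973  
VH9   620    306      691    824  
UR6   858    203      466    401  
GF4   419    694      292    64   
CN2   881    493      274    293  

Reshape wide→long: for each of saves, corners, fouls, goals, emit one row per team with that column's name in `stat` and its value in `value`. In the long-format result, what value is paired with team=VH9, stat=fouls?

Unpivoting turns each (team, wide-column) pair into one long row.
The wide cell at row VH9, column fouls holds 691, so the long row (VH9, fouls) has value=691.

691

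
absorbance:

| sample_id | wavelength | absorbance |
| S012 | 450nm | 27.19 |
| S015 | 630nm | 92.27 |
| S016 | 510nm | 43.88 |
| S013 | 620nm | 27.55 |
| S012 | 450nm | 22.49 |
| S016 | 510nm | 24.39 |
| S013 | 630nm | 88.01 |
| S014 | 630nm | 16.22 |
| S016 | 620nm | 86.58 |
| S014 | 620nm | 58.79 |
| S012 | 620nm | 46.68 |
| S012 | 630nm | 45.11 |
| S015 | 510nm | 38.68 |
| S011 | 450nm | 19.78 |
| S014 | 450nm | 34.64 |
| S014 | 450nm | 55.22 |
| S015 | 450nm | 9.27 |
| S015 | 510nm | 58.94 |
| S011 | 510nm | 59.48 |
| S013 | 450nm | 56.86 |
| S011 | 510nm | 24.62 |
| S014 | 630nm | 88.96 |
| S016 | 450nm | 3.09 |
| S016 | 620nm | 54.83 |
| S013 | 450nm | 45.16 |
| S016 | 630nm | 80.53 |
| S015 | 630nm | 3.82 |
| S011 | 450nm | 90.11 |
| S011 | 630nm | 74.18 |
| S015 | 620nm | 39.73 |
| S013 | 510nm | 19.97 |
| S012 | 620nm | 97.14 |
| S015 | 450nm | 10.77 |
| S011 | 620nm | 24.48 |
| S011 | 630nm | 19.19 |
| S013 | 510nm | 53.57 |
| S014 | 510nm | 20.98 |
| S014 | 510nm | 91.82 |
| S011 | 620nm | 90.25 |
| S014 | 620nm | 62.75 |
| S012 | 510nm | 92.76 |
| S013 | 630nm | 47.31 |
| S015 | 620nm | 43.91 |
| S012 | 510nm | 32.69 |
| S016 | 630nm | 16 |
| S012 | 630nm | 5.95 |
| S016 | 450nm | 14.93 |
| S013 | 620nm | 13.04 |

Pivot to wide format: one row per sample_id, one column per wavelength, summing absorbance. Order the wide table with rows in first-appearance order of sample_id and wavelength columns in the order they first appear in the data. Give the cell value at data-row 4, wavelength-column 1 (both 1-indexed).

102.02

With rows in first-appearance order of sample_id, row 4 is sample_id=S013. wavelength columns in first-appearance order: 450nm, 630nm, 510nm, 620nm; column 1 is 450nm.
Long rows with sample_id=S013, wavelength=450nm: 56.86 + 45.16 = 102.02.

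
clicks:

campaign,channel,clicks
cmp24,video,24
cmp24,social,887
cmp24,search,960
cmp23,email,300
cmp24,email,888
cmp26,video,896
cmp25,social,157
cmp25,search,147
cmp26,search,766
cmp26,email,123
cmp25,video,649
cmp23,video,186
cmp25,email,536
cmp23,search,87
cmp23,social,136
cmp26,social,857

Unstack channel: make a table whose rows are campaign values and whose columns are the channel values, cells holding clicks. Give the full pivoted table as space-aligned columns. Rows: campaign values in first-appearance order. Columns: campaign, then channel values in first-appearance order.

campaign  video  social  search  email
cmp24     24     887     960     888  
cmp23     186    136     87      300  
cmp26     896    857     766     123  
cmp25     649    157     147     536  

Columns: campaign plus the 4 distinct channel values (video, social, search, email).
For example, row cmp24 column video takes clicks=24 from the long row (cmp24, video).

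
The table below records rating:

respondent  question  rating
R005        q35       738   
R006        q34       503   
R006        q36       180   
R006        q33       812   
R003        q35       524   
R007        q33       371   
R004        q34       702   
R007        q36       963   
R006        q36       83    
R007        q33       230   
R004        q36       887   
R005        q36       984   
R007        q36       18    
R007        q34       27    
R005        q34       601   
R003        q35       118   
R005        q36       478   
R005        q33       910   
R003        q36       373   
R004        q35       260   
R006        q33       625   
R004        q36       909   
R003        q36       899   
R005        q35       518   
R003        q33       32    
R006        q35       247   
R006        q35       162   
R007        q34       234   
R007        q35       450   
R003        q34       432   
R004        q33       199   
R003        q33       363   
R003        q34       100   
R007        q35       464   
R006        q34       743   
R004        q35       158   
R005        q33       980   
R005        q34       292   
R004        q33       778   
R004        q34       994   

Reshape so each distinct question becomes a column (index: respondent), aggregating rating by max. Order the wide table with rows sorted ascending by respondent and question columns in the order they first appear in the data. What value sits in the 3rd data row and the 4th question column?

980

With rows sorted ascending by respondent, row 3 is respondent=R005. question columns in first-appearance order: q35, q34, q36, q33; column 4 is q33.
Long rows with respondent=R005, question=q33: max(910, 980) = 980.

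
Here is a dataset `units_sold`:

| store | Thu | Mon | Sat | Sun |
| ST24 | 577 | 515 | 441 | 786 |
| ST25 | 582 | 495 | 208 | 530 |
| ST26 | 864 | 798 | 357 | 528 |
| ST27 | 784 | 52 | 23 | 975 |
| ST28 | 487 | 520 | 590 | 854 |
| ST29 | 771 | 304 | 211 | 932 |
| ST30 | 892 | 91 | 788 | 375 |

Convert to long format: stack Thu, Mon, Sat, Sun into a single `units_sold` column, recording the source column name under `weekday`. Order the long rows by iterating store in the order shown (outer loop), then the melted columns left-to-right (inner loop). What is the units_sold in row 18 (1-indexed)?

28 rows total (7 × 4). Row 18: index ⌊(18-1)/4⌋ = 4 into store → ST28; (18-1) mod 4 = 1 into the melted columns → Mon.
So row 18 is (ST28, Mon, 520); units_sold = 520.

520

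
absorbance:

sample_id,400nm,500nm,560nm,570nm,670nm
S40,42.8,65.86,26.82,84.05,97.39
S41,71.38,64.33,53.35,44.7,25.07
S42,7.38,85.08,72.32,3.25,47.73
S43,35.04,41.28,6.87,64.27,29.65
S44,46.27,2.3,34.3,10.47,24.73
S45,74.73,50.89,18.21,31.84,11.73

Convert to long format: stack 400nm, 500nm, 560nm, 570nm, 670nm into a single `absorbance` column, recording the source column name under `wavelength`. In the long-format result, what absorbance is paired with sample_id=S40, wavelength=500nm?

Unpivoting turns each (sample_id, wide-column) pair into one long row.
The wide cell at row S40, column 500nm holds 65.86, so the long row (S40, 500nm) has absorbance=65.86.

65.86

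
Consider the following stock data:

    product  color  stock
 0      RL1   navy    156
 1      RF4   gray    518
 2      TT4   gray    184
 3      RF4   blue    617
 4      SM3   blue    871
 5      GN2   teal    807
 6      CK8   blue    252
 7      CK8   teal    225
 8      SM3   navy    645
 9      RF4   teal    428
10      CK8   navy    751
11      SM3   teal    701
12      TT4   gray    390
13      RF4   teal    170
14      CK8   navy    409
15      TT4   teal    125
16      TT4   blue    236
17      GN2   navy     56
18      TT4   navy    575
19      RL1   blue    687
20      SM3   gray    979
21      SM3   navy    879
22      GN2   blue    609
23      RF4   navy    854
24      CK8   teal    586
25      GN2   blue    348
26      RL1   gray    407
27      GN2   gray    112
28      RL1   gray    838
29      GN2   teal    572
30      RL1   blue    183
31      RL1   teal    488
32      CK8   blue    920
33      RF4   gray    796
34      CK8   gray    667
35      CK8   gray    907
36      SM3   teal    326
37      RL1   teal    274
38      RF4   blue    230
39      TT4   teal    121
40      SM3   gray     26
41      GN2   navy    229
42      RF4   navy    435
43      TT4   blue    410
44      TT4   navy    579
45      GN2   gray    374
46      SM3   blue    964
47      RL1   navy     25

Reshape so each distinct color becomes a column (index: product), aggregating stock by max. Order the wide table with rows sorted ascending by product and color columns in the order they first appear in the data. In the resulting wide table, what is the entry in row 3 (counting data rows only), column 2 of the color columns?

796

With rows sorted ascending by product, row 3 is product=RF4. color columns in first-appearance order: navy, gray, blue, teal; column 2 is gray.
Long rows with product=RF4, color=gray: max(518, 796) = 796.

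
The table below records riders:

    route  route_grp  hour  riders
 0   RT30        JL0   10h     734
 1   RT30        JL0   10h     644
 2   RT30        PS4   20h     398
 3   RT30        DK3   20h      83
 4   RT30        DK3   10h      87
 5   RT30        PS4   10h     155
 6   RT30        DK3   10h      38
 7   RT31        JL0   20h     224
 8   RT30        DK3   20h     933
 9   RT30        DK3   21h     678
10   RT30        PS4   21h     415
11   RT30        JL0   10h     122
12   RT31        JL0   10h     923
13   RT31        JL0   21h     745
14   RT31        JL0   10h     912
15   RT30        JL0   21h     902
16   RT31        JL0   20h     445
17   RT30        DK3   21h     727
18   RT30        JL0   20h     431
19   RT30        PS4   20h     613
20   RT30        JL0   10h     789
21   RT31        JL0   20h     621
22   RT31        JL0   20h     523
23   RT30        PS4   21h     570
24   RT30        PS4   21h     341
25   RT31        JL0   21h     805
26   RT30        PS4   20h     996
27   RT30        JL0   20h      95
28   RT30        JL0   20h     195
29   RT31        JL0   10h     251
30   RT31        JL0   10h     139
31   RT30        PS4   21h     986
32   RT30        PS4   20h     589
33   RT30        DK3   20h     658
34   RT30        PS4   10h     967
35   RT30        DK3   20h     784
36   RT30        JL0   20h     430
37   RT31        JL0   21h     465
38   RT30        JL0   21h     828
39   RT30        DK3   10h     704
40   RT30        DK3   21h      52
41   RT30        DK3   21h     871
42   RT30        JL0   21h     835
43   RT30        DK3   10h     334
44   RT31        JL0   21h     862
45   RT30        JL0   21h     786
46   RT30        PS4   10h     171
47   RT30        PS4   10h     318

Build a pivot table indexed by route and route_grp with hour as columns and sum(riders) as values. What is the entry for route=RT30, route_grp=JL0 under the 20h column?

Rows with route=RT30, route_grp=JL0 and hour=20h: riders values are 431, 95, 195, 430.
431 + 95 + 195 + 430 = 1151.

1151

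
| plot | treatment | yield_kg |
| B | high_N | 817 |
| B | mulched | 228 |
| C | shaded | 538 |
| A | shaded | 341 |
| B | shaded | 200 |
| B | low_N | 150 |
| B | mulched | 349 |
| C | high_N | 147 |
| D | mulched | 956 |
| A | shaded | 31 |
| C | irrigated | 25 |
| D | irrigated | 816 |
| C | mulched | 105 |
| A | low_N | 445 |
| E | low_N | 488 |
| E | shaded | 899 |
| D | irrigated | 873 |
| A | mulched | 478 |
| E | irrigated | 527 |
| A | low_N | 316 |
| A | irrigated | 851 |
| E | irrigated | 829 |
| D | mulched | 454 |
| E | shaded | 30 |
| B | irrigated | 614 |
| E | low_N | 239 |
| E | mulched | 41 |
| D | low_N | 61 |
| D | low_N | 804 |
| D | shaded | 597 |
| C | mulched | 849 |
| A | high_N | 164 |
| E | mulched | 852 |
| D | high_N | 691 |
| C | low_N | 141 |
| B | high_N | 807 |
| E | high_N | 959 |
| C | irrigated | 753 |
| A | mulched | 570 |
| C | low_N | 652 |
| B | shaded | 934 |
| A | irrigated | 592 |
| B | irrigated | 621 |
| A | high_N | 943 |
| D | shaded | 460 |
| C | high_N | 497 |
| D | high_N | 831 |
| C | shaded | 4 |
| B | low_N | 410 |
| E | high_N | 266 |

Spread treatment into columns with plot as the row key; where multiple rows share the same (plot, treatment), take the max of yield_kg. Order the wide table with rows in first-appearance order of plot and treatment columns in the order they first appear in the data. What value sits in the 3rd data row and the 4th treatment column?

445

With rows in first-appearance order of plot, row 3 is plot=A. treatment columns in first-appearance order: high_N, mulched, shaded, low_N, irrigated; column 4 is low_N.
Long rows with plot=A, treatment=low_N: max(445, 316) = 445.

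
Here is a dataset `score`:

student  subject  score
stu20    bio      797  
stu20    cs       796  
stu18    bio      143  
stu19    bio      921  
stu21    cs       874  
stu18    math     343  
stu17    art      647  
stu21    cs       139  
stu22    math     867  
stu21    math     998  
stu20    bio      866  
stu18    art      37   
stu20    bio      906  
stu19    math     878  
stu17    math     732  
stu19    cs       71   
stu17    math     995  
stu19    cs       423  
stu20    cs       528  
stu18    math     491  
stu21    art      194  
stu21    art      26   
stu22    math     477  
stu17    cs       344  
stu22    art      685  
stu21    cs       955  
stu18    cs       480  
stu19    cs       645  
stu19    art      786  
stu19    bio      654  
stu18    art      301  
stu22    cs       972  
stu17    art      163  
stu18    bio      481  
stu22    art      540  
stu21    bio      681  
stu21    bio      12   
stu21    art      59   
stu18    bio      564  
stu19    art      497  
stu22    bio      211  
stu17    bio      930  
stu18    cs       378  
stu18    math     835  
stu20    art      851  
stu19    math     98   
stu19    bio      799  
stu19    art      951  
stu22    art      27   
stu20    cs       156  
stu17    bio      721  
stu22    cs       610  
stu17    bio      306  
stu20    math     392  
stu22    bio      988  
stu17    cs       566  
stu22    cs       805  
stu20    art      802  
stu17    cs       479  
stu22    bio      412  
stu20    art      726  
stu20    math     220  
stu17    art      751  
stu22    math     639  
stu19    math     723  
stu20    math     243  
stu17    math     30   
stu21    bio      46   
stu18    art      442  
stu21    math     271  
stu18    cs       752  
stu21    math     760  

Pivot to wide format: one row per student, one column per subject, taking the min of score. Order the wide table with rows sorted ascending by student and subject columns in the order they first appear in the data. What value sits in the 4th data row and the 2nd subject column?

156

With rows sorted ascending by student, row 4 is student=stu20. subject columns in first-appearance order: bio, cs, math, art; column 2 is cs.
Long rows with student=stu20, subject=cs: min(796, 528, 156) = 156.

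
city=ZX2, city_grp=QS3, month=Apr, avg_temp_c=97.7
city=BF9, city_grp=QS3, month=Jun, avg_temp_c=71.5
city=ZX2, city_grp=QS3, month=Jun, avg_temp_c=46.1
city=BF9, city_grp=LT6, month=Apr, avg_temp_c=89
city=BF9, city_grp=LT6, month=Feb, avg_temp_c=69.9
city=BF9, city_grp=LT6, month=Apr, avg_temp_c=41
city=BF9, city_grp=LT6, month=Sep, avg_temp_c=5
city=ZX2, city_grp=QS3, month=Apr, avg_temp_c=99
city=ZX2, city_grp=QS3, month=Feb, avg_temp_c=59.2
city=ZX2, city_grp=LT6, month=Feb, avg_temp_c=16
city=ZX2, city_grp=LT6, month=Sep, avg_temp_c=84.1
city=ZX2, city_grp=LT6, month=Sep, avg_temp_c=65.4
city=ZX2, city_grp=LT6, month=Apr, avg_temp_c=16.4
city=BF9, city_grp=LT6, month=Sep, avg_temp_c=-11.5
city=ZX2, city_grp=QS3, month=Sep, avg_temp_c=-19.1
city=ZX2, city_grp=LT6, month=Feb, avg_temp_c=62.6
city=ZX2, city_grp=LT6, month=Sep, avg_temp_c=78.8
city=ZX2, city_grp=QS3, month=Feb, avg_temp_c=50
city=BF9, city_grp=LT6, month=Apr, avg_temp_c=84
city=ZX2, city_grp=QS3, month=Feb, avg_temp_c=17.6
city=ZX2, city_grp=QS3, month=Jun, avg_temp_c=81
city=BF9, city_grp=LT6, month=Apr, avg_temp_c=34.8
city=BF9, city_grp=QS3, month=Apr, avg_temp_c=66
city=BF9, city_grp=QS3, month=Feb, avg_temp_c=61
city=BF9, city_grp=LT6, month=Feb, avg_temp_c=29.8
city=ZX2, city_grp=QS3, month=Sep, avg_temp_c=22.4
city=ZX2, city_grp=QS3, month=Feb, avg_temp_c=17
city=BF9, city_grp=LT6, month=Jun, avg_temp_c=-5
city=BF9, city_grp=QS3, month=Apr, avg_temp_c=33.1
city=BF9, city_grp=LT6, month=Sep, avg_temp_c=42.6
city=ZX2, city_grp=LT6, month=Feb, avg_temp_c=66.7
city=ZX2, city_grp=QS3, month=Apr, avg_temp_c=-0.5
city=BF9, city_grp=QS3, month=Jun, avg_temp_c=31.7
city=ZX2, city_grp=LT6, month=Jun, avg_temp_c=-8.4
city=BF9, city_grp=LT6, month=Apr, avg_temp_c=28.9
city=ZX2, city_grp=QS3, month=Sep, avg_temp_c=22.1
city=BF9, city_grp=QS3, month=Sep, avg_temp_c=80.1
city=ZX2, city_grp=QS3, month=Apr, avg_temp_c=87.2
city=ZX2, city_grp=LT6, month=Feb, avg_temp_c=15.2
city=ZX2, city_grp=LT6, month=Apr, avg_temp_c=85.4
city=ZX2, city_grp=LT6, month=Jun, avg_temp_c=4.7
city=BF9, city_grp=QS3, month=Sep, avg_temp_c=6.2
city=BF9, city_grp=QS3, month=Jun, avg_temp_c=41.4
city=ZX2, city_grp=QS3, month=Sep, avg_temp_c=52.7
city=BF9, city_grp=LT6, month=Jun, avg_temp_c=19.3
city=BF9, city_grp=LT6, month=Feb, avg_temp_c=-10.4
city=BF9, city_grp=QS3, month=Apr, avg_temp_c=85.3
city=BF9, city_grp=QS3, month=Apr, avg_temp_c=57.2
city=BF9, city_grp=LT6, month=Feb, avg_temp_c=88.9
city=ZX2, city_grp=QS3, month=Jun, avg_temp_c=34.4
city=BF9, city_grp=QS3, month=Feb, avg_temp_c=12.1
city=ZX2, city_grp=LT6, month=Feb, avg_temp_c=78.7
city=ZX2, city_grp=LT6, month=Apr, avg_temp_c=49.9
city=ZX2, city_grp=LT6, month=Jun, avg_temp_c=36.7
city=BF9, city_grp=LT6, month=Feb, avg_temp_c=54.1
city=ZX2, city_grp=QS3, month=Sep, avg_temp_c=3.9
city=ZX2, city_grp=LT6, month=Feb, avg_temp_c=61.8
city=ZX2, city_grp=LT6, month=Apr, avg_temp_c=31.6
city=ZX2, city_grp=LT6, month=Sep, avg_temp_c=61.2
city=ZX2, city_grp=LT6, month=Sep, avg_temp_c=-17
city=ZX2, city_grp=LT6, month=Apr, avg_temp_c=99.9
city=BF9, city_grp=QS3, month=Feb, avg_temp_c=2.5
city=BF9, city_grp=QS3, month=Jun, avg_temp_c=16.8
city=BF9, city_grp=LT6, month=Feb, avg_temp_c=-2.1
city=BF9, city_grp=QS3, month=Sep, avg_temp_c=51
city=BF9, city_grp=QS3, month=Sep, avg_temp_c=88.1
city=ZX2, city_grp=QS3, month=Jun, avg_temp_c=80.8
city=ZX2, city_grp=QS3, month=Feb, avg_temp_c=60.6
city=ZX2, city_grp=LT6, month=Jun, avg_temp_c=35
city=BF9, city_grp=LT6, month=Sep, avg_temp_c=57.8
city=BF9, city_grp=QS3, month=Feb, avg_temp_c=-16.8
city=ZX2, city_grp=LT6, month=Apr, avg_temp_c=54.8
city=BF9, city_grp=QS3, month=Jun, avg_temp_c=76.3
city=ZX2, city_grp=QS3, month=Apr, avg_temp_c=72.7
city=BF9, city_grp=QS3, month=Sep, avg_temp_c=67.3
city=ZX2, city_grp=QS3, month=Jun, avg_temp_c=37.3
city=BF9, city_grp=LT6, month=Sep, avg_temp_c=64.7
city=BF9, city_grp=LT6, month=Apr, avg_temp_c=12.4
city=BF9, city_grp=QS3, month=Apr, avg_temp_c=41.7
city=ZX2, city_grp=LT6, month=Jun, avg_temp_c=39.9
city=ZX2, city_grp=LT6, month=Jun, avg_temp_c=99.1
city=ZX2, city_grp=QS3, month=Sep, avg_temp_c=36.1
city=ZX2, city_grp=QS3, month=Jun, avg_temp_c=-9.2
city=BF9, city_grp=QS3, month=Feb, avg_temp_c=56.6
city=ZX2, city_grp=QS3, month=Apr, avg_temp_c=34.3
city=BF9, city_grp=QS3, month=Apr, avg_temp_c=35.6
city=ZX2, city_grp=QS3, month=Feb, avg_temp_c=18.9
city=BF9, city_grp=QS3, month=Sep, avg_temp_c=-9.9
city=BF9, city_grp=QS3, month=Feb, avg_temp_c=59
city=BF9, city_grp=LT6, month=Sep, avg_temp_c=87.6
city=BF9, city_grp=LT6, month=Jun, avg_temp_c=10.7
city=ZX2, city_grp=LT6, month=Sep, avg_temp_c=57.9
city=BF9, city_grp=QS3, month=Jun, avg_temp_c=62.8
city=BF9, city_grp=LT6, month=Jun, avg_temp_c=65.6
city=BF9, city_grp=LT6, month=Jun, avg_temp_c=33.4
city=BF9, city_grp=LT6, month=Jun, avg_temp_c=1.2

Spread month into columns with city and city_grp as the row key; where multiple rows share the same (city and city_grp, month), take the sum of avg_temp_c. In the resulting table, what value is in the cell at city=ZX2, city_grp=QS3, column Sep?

118.1

Rows with city=ZX2, city_grp=QS3 and month=Sep: avg_temp_c values are -19.1, 22.4, 22.1, 52.7, 3.9, 36.1.
-19.1 + 22.4 + 22.1 + 52.7 + 3.9 + 36.1 = 118.1.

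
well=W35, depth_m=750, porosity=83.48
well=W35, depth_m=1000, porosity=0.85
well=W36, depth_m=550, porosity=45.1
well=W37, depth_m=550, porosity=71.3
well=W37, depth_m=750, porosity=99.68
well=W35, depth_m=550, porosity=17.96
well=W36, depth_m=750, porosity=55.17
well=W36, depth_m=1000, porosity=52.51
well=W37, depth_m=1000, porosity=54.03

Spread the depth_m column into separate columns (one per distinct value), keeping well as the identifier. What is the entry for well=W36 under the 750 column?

Wide layout: rows indexed by well, columns are the 3 distinct depth_m values (750, 1000, 550).
Cell (well=W36, depth_m=750) draws from the long row where well=W36 and depth_m=750, which has porosity=55.17.

55.17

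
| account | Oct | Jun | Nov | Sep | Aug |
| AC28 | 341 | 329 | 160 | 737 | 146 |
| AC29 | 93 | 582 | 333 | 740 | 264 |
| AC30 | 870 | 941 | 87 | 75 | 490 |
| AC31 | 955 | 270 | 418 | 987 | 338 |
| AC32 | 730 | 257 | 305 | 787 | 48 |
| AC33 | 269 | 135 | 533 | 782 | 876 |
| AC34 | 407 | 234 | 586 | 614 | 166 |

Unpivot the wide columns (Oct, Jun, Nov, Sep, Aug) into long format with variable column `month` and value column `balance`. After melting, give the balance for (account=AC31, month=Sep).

Unpivoting turns each (account, wide-column) pair into one long row.
The wide cell at row AC31, column Sep holds 987, so the long row (AC31, Sep) has balance=987.

987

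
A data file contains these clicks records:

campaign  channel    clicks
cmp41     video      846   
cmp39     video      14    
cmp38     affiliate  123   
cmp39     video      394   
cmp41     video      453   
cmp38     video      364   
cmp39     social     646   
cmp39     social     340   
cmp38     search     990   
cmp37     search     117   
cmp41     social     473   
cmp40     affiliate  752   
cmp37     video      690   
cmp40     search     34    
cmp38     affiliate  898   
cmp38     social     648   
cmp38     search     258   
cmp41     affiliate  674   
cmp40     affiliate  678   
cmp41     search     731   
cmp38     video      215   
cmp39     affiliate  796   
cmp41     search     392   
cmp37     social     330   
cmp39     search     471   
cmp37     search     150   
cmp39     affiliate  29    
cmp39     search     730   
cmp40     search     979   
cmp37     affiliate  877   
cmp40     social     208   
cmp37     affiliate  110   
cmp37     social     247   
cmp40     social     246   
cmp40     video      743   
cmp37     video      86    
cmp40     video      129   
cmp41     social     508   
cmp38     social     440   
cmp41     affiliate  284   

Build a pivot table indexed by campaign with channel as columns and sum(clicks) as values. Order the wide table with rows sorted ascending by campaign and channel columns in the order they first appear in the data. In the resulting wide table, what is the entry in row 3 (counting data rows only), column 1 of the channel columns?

408

With rows sorted ascending by campaign, row 3 is campaign=cmp39. channel columns in first-appearance order: video, affiliate, social, search; column 1 is video.
Long rows with campaign=cmp39, channel=video: 14 + 394 = 408.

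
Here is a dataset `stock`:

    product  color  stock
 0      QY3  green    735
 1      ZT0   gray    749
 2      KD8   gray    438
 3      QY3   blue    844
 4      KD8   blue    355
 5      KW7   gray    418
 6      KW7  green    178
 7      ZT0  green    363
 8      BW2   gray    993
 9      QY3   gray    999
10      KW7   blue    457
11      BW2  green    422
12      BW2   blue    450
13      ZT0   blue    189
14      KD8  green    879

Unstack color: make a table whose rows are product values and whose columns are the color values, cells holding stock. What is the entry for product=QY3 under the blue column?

Wide layout: rows indexed by product, columns are the 3 distinct color values (green, gray, blue).
Cell (product=QY3, color=blue) draws from the long row where product=QY3 and color=blue, which has stock=844.

844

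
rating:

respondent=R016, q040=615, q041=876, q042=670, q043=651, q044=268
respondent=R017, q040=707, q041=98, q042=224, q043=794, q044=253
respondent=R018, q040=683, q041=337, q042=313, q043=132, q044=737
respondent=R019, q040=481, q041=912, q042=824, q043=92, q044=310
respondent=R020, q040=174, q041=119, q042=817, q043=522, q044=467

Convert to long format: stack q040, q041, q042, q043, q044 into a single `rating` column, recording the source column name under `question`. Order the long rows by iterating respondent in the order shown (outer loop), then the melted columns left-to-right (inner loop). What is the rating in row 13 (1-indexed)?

313

25 rows total (5 × 5). Row 13: index ⌊(13-1)/5⌋ = 2 into respondent → R018; (13-1) mod 5 = 2 into the melted columns → q042.
So row 13 is (R018, q042, 313); rating = 313.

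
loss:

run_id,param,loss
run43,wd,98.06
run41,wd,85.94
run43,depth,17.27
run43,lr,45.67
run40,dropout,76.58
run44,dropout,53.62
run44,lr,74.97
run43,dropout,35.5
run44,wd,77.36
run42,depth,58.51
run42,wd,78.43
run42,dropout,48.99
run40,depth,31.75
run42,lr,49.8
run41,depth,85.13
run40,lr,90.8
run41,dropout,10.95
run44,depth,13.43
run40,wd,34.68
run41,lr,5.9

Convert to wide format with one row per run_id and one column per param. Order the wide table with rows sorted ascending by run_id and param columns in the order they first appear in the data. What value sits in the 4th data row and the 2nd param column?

17.27

With rows sorted ascending by run_id, row 4 is run_id=run43. param columns in first-appearance order: wd, depth, lr, dropout; column 2 is depth.
Long rows with run_id=run43, param=depth: loss = 17.27.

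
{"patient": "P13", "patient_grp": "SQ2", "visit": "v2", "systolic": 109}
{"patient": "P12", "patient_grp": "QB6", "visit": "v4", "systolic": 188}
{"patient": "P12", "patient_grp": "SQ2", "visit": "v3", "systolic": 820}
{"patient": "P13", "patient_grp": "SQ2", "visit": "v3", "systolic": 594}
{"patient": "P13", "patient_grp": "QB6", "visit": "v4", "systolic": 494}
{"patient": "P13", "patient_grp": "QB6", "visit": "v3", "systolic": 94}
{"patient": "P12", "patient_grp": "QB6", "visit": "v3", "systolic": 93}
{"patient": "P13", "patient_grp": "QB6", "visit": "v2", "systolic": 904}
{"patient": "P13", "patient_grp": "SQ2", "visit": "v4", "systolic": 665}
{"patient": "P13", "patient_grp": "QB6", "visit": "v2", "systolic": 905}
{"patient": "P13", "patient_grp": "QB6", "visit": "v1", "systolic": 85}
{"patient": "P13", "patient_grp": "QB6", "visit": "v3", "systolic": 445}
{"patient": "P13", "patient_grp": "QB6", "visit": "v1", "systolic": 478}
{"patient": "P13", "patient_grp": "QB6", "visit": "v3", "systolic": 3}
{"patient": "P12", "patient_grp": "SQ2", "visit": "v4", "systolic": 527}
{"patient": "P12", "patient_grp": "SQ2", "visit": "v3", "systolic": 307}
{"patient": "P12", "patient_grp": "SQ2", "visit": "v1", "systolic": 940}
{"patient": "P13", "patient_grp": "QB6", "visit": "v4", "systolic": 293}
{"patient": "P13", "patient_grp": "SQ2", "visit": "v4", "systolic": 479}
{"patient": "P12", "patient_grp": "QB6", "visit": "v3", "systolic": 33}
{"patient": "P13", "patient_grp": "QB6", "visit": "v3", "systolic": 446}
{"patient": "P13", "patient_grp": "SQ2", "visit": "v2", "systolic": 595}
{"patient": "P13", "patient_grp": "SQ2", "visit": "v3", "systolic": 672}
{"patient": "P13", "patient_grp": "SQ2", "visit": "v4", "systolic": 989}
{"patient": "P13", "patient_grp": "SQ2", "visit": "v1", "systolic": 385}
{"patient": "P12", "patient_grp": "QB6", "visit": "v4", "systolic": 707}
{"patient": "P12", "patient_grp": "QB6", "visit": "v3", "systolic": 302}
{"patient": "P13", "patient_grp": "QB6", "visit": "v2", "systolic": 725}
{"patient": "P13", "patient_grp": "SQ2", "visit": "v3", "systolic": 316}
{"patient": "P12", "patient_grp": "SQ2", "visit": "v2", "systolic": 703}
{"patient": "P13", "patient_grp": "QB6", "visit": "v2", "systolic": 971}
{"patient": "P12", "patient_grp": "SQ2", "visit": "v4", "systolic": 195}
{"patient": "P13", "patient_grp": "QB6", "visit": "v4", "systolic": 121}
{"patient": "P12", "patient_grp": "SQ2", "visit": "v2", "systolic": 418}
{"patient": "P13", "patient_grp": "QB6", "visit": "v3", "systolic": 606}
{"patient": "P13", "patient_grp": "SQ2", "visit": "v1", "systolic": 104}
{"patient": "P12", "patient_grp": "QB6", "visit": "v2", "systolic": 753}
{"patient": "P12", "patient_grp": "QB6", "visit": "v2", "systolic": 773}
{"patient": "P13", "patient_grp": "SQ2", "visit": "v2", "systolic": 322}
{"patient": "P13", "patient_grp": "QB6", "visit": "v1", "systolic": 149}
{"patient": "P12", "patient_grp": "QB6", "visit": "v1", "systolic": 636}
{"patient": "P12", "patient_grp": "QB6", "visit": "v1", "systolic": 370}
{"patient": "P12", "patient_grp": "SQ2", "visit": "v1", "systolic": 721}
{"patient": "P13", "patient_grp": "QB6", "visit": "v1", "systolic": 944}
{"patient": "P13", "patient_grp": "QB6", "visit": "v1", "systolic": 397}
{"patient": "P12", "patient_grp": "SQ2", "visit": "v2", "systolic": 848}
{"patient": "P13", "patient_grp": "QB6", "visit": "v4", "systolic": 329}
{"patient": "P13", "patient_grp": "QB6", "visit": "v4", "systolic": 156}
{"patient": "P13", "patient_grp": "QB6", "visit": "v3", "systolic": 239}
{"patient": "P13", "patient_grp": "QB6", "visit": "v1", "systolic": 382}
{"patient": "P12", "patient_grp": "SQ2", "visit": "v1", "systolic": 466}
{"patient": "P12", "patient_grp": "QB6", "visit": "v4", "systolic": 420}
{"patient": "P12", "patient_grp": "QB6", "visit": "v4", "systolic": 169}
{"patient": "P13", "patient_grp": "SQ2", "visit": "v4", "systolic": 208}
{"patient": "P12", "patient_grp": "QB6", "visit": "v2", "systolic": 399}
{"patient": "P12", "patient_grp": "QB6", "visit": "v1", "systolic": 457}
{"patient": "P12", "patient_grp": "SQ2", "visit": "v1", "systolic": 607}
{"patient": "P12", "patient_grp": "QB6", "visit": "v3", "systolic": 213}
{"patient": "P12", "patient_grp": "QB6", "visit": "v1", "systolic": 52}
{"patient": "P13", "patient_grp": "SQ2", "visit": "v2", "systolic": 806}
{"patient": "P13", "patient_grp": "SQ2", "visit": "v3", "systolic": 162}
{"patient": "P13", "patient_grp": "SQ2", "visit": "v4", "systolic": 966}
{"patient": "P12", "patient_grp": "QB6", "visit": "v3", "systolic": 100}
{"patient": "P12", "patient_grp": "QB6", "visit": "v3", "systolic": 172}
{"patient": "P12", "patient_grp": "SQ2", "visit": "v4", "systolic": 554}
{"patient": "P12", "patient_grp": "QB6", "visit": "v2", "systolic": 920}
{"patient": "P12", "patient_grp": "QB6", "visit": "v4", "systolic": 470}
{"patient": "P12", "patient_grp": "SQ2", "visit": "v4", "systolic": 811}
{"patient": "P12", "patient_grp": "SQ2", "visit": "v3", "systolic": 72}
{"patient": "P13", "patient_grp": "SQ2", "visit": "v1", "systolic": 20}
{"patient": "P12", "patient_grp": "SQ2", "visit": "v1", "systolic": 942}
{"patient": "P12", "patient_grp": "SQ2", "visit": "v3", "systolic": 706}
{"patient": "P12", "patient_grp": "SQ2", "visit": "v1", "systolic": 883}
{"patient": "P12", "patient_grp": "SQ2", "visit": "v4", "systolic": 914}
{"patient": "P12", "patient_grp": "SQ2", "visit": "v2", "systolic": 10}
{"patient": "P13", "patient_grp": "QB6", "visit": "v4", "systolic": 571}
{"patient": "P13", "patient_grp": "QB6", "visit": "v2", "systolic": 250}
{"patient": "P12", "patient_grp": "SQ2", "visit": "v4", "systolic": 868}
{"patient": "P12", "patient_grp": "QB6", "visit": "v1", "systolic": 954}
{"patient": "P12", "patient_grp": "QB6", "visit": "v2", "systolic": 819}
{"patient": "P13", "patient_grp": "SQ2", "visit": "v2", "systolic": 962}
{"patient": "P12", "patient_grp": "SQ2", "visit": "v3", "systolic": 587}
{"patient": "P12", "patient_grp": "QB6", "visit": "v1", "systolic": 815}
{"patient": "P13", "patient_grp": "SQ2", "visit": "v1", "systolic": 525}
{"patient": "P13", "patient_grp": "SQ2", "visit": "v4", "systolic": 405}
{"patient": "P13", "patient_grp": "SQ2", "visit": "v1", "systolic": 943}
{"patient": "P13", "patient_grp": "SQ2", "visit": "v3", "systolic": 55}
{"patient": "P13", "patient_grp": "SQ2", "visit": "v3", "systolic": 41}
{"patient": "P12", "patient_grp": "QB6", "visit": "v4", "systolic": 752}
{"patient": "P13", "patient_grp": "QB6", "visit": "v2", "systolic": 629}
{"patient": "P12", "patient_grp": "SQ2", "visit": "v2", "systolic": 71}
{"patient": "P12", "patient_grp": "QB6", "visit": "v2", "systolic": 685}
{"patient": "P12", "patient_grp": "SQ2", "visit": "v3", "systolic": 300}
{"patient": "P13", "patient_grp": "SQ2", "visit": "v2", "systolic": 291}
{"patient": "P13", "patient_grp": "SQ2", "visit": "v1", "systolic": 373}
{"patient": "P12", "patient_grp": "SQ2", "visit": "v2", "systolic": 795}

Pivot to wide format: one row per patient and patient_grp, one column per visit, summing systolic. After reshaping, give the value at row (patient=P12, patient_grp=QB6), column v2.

Rows with patient=P12, patient_grp=QB6 and visit=v2: systolic values are 753, 773, 399, 920, 819, 685.
753 + 773 + 399 + 920 + 819 + 685 = 4349.

4349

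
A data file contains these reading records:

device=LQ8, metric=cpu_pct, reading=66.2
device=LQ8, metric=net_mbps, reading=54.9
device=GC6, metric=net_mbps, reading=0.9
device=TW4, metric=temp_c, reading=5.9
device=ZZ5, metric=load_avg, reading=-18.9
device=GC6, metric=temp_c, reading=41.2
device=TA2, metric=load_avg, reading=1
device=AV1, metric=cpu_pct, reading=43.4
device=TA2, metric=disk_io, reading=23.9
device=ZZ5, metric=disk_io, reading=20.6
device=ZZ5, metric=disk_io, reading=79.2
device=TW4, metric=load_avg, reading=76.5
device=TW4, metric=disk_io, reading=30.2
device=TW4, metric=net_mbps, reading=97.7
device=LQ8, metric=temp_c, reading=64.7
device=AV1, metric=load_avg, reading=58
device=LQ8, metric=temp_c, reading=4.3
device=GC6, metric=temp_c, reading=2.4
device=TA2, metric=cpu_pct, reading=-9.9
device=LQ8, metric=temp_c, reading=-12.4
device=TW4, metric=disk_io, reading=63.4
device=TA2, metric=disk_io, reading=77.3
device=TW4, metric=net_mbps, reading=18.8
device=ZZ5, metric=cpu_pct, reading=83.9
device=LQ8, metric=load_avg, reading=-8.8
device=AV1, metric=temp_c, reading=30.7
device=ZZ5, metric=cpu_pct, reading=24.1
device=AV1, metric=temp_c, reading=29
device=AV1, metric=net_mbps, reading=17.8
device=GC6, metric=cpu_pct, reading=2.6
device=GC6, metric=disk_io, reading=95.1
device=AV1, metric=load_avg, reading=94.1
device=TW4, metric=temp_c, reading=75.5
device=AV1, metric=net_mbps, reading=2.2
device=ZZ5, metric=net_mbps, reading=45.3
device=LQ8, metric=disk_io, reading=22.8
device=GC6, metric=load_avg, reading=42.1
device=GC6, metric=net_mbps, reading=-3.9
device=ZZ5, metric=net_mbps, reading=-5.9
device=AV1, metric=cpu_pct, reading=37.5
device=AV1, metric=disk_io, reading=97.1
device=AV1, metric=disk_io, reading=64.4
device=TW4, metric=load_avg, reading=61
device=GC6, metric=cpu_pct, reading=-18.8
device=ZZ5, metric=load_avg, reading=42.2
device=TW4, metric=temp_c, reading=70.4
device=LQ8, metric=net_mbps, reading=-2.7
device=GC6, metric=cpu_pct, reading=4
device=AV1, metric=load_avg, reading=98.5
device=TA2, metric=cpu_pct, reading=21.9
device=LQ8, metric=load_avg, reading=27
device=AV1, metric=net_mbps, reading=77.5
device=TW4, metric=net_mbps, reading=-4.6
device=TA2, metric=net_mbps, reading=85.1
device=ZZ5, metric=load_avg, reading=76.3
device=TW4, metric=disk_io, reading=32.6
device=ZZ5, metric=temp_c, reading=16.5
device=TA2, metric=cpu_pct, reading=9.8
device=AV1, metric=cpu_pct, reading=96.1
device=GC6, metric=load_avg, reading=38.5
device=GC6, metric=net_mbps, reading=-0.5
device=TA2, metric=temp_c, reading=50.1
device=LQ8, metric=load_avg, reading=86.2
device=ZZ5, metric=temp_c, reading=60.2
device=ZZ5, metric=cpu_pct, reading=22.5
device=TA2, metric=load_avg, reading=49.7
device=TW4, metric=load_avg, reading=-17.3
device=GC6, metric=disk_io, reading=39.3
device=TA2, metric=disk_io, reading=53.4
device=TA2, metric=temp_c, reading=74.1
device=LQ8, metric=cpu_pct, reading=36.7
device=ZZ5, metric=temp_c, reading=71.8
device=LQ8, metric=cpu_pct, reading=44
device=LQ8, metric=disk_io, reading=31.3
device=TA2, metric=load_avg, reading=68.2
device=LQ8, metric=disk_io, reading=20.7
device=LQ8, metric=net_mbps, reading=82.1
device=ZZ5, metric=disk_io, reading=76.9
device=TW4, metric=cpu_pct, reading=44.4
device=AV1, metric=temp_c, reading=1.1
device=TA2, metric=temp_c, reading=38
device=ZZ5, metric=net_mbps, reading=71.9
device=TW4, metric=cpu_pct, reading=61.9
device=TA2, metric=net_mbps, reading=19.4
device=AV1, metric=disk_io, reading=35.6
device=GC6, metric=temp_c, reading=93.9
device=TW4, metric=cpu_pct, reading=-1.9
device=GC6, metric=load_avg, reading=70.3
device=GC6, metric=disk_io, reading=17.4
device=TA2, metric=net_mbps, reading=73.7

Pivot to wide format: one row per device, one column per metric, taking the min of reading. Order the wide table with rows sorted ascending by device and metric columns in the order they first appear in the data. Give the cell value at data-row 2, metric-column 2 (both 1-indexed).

-3.9

With rows sorted ascending by device, row 2 is device=GC6. metric columns in first-appearance order: cpu_pct, net_mbps, temp_c, load_avg, disk_io; column 2 is net_mbps.
Long rows with device=GC6, metric=net_mbps: min(0.9, -3.9, -0.5) = -3.9.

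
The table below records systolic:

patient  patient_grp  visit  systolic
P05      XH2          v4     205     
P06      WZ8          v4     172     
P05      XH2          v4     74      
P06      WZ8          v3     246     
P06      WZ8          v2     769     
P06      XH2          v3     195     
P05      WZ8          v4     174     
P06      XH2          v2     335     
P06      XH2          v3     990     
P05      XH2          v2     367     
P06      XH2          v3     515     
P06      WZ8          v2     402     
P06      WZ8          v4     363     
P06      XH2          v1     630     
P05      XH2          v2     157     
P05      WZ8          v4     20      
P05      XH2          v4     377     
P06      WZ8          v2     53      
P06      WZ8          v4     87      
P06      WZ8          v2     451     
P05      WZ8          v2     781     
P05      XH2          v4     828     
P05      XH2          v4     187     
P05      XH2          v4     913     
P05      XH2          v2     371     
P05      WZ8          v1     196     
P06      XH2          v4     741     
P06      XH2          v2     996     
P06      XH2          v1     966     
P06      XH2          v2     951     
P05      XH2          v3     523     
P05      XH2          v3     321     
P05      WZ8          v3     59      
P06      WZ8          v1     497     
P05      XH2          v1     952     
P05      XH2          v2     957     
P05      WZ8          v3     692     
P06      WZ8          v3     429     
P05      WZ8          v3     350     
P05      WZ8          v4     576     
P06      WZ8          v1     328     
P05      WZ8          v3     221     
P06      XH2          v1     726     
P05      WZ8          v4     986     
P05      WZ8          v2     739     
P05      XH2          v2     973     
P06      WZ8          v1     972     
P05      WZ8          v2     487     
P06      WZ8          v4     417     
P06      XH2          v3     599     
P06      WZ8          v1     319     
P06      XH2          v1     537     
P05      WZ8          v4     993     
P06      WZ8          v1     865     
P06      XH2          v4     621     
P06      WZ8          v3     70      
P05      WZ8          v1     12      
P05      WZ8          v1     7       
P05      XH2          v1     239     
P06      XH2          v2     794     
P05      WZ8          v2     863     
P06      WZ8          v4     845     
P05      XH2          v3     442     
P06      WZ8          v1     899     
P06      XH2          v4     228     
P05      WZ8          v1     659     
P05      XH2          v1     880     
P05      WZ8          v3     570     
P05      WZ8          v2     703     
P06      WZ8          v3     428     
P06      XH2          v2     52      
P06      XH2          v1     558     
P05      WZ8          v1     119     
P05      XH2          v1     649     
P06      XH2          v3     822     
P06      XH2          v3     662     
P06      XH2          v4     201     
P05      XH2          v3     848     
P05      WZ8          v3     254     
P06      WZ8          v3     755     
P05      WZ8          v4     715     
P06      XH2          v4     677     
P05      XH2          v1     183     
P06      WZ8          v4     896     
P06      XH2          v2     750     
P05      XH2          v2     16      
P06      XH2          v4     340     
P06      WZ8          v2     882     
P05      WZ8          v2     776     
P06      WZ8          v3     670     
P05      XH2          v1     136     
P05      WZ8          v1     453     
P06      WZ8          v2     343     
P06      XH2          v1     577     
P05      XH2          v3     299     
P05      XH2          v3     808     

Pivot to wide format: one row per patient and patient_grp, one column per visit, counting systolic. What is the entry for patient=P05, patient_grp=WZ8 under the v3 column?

Rows with patient=P05, patient_grp=WZ8 and visit=v3: systolic values are 59, 692, 350, 221, 570, 254.
6 rows match — count = 6.

6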